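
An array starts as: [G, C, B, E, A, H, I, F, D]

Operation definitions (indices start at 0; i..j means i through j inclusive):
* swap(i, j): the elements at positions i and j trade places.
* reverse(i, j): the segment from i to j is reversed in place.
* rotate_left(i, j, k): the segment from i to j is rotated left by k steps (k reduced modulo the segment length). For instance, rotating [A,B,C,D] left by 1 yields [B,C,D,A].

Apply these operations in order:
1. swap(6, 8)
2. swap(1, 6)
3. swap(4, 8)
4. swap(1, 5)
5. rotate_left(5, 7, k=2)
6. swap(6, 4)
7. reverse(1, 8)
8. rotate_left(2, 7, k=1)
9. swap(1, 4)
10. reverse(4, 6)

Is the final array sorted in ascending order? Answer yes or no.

Answer: no

Derivation:
After 1 (swap(6, 8)): [G, C, B, E, A, H, D, F, I]
After 2 (swap(1, 6)): [G, D, B, E, A, H, C, F, I]
After 3 (swap(4, 8)): [G, D, B, E, I, H, C, F, A]
After 4 (swap(1, 5)): [G, H, B, E, I, D, C, F, A]
After 5 (rotate_left(5, 7, k=2)): [G, H, B, E, I, F, D, C, A]
After 6 (swap(6, 4)): [G, H, B, E, D, F, I, C, A]
After 7 (reverse(1, 8)): [G, A, C, I, F, D, E, B, H]
After 8 (rotate_left(2, 7, k=1)): [G, A, I, F, D, E, B, C, H]
After 9 (swap(1, 4)): [G, D, I, F, A, E, B, C, H]
After 10 (reverse(4, 6)): [G, D, I, F, B, E, A, C, H]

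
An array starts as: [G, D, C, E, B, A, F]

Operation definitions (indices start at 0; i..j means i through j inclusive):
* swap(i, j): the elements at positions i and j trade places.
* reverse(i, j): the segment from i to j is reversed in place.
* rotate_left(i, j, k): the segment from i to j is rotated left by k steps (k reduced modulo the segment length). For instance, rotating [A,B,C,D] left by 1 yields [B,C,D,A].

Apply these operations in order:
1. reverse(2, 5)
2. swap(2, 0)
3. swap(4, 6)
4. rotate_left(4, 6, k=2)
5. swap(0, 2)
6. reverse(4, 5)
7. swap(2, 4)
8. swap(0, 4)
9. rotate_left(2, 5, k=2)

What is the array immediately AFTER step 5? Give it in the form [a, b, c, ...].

Answer: [G, D, A, B, E, F, C]

Derivation:
After 1 (reverse(2, 5)): [G, D, A, B, E, C, F]
After 2 (swap(2, 0)): [A, D, G, B, E, C, F]
After 3 (swap(4, 6)): [A, D, G, B, F, C, E]
After 4 (rotate_left(4, 6, k=2)): [A, D, G, B, E, F, C]
After 5 (swap(0, 2)): [G, D, A, B, E, F, C]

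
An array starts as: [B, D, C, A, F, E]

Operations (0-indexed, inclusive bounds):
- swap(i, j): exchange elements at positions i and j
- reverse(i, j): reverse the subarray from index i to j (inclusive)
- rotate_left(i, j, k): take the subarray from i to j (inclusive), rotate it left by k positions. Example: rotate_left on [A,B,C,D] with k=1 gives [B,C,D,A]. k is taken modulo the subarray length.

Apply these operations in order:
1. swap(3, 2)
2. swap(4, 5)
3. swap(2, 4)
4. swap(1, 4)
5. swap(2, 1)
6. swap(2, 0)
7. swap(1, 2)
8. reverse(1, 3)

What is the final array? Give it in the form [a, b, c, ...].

Answer: [A, C, E, B, D, F]

Derivation:
After 1 (swap(3, 2)): [B, D, A, C, F, E]
After 2 (swap(4, 5)): [B, D, A, C, E, F]
After 3 (swap(2, 4)): [B, D, E, C, A, F]
After 4 (swap(1, 4)): [B, A, E, C, D, F]
After 5 (swap(2, 1)): [B, E, A, C, D, F]
After 6 (swap(2, 0)): [A, E, B, C, D, F]
After 7 (swap(1, 2)): [A, B, E, C, D, F]
After 8 (reverse(1, 3)): [A, C, E, B, D, F]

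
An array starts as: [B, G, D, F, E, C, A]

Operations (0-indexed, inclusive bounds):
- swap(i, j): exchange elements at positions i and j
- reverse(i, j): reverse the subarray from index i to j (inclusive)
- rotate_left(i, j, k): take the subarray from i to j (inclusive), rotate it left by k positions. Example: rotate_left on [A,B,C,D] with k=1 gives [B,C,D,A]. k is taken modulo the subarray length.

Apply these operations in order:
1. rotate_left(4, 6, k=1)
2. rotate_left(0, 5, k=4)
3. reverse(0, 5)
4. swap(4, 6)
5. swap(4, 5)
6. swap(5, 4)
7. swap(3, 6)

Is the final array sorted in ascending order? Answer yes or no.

After 1 (rotate_left(4, 6, k=1)): [B, G, D, F, C, A, E]
After 2 (rotate_left(0, 5, k=4)): [C, A, B, G, D, F, E]
After 3 (reverse(0, 5)): [F, D, G, B, A, C, E]
After 4 (swap(4, 6)): [F, D, G, B, E, C, A]
After 5 (swap(4, 5)): [F, D, G, B, C, E, A]
After 6 (swap(5, 4)): [F, D, G, B, E, C, A]
After 7 (swap(3, 6)): [F, D, G, A, E, C, B]

Answer: no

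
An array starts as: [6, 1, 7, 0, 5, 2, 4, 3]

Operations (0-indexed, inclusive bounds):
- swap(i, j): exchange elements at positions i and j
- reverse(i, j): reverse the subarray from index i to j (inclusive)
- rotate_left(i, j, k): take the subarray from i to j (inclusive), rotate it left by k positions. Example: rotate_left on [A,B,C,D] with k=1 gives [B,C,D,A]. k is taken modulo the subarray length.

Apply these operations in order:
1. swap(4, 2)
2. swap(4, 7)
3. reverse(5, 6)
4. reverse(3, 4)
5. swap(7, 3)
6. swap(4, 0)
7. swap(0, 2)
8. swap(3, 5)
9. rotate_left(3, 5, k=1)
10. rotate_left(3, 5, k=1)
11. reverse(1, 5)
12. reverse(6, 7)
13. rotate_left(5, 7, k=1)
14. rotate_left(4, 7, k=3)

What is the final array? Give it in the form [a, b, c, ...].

After 1 (swap(4, 2)): [6, 1, 5, 0, 7, 2, 4, 3]
After 2 (swap(4, 7)): [6, 1, 5, 0, 3, 2, 4, 7]
After 3 (reverse(5, 6)): [6, 1, 5, 0, 3, 4, 2, 7]
After 4 (reverse(3, 4)): [6, 1, 5, 3, 0, 4, 2, 7]
After 5 (swap(7, 3)): [6, 1, 5, 7, 0, 4, 2, 3]
After 6 (swap(4, 0)): [0, 1, 5, 7, 6, 4, 2, 3]
After 7 (swap(0, 2)): [5, 1, 0, 7, 6, 4, 2, 3]
After 8 (swap(3, 5)): [5, 1, 0, 4, 6, 7, 2, 3]
After 9 (rotate_left(3, 5, k=1)): [5, 1, 0, 6, 7, 4, 2, 3]
After 10 (rotate_left(3, 5, k=1)): [5, 1, 0, 7, 4, 6, 2, 3]
After 11 (reverse(1, 5)): [5, 6, 4, 7, 0, 1, 2, 3]
After 12 (reverse(6, 7)): [5, 6, 4, 7, 0, 1, 3, 2]
After 13 (rotate_left(5, 7, k=1)): [5, 6, 4, 7, 0, 3, 2, 1]
After 14 (rotate_left(4, 7, k=3)): [5, 6, 4, 7, 1, 0, 3, 2]

Answer: [5, 6, 4, 7, 1, 0, 3, 2]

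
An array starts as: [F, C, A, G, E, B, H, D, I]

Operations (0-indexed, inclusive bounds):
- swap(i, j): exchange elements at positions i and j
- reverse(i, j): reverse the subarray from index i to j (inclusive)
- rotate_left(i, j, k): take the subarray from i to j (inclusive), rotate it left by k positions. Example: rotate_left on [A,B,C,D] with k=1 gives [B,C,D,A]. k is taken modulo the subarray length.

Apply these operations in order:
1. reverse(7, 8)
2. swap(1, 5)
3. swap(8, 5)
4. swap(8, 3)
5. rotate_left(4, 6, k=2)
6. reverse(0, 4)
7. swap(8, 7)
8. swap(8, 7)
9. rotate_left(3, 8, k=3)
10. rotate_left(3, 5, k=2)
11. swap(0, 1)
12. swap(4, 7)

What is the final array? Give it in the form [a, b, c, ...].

After 1 (reverse(7, 8)): [F, C, A, G, E, B, H, I, D]
After 2 (swap(1, 5)): [F, B, A, G, E, C, H, I, D]
After 3 (swap(8, 5)): [F, B, A, G, E, D, H, I, C]
After 4 (swap(8, 3)): [F, B, A, C, E, D, H, I, G]
After 5 (rotate_left(4, 6, k=2)): [F, B, A, C, H, E, D, I, G]
After 6 (reverse(0, 4)): [H, C, A, B, F, E, D, I, G]
After 7 (swap(8, 7)): [H, C, A, B, F, E, D, G, I]
After 8 (swap(8, 7)): [H, C, A, B, F, E, D, I, G]
After 9 (rotate_left(3, 8, k=3)): [H, C, A, D, I, G, B, F, E]
After 10 (rotate_left(3, 5, k=2)): [H, C, A, G, D, I, B, F, E]
After 11 (swap(0, 1)): [C, H, A, G, D, I, B, F, E]
After 12 (swap(4, 7)): [C, H, A, G, F, I, B, D, E]

Answer: [C, H, A, G, F, I, B, D, E]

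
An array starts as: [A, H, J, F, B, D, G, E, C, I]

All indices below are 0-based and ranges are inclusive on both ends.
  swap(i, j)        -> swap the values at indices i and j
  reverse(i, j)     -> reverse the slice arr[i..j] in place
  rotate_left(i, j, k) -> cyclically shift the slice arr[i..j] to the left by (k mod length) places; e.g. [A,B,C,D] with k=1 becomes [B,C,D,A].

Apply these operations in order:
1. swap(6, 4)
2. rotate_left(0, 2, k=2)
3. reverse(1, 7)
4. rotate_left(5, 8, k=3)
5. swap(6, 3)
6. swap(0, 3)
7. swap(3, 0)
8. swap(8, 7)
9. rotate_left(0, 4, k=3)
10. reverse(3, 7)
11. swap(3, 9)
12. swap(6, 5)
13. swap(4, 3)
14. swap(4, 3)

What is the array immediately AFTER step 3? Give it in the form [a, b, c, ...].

Answer: [J, E, B, D, G, F, H, A, C, I]

Derivation:
After 1 (swap(6, 4)): [A, H, J, F, G, D, B, E, C, I]
After 2 (rotate_left(0, 2, k=2)): [J, A, H, F, G, D, B, E, C, I]
After 3 (reverse(1, 7)): [J, E, B, D, G, F, H, A, C, I]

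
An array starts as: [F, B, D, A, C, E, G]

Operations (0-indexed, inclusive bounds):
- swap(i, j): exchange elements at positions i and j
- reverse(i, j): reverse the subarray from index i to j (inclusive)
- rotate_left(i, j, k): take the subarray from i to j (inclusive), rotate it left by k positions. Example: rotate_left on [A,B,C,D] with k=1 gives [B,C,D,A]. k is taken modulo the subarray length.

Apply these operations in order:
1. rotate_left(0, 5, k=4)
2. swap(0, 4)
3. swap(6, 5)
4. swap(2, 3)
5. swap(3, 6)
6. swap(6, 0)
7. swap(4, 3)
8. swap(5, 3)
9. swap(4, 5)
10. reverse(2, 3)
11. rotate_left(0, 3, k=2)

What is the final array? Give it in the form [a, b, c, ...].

After 1 (rotate_left(0, 5, k=4)): [C, E, F, B, D, A, G]
After 2 (swap(0, 4)): [D, E, F, B, C, A, G]
After 3 (swap(6, 5)): [D, E, F, B, C, G, A]
After 4 (swap(2, 3)): [D, E, B, F, C, G, A]
After 5 (swap(3, 6)): [D, E, B, A, C, G, F]
After 6 (swap(6, 0)): [F, E, B, A, C, G, D]
After 7 (swap(4, 3)): [F, E, B, C, A, G, D]
After 8 (swap(5, 3)): [F, E, B, G, A, C, D]
After 9 (swap(4, 5)): [F, E, B, G, C, A, D]
After 10 (reverse(2, 3)): [F, E, G, B, C, A, D]
After 11 (rotate_left(0, 3, k=2)): [G, B, F, E, C, A, D]

Answer: [G, B, F, E, C, A, D]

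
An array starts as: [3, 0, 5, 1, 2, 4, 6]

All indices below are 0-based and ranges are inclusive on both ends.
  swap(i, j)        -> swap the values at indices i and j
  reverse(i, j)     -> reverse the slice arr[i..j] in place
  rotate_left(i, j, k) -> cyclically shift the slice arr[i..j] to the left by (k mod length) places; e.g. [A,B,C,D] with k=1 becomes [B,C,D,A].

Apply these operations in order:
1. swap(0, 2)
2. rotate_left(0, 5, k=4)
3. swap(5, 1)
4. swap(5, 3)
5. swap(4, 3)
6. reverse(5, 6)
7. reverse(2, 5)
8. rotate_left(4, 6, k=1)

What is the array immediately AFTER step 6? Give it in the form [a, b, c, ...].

After 1 (swap(0, 2)): [5, 0, 3, 1, 2, 4, 6]
After 2 (rotate_left(0, 5, k=4)): [2, 4, 5, 0, 3, 1, 6]
After 3 (swap(5, 1)): [2, 1, 5, 0, 3, 4, 6]
After 4 (swap(5, 3)): [2, 1, 5, 4, 3, 0, 6]
After 5 (swap(4, 3)): [2, 1, 5, 3, 4, 0, 6]
After 6 (reverse(5, 6)): [2, 1, 5, 3, 4, 6, 0]

Answer: [2, 1, 5, 3, 4, 6, 0]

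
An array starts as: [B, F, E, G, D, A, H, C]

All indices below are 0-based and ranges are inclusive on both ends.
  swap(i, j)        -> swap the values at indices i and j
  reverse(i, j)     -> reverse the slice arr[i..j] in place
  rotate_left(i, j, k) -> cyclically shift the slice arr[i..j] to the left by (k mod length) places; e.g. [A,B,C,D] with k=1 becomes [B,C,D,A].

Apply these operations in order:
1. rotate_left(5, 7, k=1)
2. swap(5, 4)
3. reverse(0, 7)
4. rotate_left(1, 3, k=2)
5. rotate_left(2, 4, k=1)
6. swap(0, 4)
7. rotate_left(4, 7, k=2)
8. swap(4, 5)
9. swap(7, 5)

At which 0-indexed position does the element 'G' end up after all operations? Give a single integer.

After 1 (rotate_left(5, 7, k=1)): [B, F, E, G, D, H, C, A]
After 2 (swap(5, 4)): [B, F, E, G, H, D, C, A]
After 3 (reverse(0, 7)): [A, C, D, H, G, E, F, B]
After 4 (rotate_left(1, 3, k=2)): [A, H, C, D, G, E, F, B]
After 5 (rotate_left(2, 4, k=1)): [A, H, D, G, C, E, F, B]
After 6 (swap(0, 4)): [C, H, D, G, A, E, F, B]
After 7 (rotate_left(4, 7, k=2)): [C, H, D, G, F, B, A, E]
After 8 (swap(4, 5)): [C, H, D, G, B, F, A, E]
After 9 (swap(7, 5)): [C, H, D, G, B, E, A, F]

Answer: 3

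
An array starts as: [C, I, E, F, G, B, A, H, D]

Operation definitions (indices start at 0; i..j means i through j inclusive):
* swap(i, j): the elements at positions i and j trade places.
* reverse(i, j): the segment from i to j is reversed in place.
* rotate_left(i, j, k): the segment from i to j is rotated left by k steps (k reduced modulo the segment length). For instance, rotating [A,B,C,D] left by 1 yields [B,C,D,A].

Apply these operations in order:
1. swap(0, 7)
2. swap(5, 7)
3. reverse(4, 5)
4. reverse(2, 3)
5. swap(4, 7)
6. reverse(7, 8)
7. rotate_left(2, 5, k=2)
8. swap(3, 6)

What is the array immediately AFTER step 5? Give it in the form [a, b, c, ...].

After 1 (swap(0, 7)): [H, I, E, F, G, B, A, C, D]
After 2 (swap(5, 7)): [H, I, E, F, G, C, A, B, D]
After 3 (reverse(4, 5)): [H, I, E, F, C, G, A, B, D]
After 4 (reverse(2, 3)): [H, I, F, E, C, G, A, B, D]
After 5 (swap(4, 7)): [H, I, F, E, B, G, A, C, D]

Answer: [H, I, F, E, B, G, A, C, D]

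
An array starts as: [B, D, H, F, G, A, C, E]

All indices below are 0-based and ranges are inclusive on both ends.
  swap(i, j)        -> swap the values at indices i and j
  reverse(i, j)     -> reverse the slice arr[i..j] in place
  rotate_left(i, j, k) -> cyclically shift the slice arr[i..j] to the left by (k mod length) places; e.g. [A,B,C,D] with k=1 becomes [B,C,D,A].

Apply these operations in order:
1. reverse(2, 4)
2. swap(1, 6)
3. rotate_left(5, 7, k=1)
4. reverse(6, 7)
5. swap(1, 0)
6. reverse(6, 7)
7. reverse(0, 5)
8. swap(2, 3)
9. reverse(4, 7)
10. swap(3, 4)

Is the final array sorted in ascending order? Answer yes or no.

After 1 (reverse(2, 4)): [B, D, G, F, H, A, C, E]
After 2 (swap(1, 6)): [B, C, G, F, H, A, D, E]
After 3 (rotate_left(5, 7, k=1)): [B, C, G, F, H, D, E, A]
After 4 (reverse(6, 7)): [B, C, G, F, H, D, A, E]
After 5 (swap(1, 0)): [C, B, G, F, H, D, A, E]
After 6 (reverse(6, 7)): [C, B, G, F, H, D, E, A]
After 7 (reverse(0, 5)): [D, H, F, G, B, C, E, A]
After 8 (swap(2, 3)): [D, H, G, F, B, C, E, A]
After 9 (reverse(4, 7)): [D, H, G, F, A, E, C, B]
After 10 (swap(3, 4)): [D, H, G, A, F, E, C, B]

Answer: no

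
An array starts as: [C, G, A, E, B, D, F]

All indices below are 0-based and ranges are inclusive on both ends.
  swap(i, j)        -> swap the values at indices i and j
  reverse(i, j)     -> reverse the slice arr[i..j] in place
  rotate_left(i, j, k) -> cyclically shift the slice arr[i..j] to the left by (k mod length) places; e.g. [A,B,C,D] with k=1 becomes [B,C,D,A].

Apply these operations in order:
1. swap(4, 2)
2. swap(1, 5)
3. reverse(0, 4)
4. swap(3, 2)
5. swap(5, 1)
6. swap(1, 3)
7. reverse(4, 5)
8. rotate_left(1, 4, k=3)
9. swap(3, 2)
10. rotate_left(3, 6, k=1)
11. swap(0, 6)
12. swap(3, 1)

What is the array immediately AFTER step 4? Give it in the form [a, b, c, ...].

After 1 (swap(4, 2)): [C, G, B, E, A, D, F]
After 2 (swap(1, 5)): [C, D, B, E, A, G, F]
After 3 (reverse(0, 4)): [A, E, B, D, C, G, F]
After 4 (swap(3, 2)): [A, E, D, B, C, G, F]

Answer: [A, E, D, B, C, G, F]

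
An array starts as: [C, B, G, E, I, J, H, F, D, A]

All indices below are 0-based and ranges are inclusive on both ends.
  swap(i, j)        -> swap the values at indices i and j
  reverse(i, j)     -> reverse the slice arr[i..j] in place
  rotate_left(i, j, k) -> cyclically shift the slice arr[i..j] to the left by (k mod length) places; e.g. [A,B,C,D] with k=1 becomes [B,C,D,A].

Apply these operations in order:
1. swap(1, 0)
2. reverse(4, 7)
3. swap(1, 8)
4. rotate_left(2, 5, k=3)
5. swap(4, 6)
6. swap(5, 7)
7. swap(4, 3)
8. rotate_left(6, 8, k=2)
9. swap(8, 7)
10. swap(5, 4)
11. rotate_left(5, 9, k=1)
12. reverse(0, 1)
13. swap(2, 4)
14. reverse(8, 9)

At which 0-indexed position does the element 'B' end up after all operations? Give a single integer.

After 1 (swap(1, 0)): [B, C, G, E, I, J, H, F, D, A]
After 2 (reverse(4, 7)): [B, C, G, E, F, H, J, I, D, A]
After 3 (swap(1, 8)): [B, D, G, E, F, H, J, I, C, A]
After 4 (rotate_left(2, 5, k=3)): [B, D, H, G, E, F, J, I, C, A]
After 5 (swap(4, 6)): [B, D, H, G, J, F, E, I, C, A]
After 6 (swap(5, 7)): [B, D, H, G, J, I, E, F, C, A]
After 7 (swap(4, 3)): [B, D, H, J, G, I, E, F, C, A]
After 8 (rotate_left(6, 8, k=2)): [B, D, H, J, G, I, C, E, F, A]
After 9 (swap(8, 7)): [B, D, H, J, G, I, C, F, E, A]
After 10 (swap(5, 4)): [B, D, H, J, I, G, C, F, E, A]
After 11 (rotate_left(5, 9, k=1)): [B, D, H, J, I, C, F, E, A, G]
After 12 (reverse(0, 1)): [D, B, H, J, I, C, F, E, A, G]
After 13 (swap(2, 4)): [D, B, I, J, H, C, F, E, A, G]
After 14 (reverse(8, 9)): [D, B, I, J, H, C, F, E, G, A]

Answer: 1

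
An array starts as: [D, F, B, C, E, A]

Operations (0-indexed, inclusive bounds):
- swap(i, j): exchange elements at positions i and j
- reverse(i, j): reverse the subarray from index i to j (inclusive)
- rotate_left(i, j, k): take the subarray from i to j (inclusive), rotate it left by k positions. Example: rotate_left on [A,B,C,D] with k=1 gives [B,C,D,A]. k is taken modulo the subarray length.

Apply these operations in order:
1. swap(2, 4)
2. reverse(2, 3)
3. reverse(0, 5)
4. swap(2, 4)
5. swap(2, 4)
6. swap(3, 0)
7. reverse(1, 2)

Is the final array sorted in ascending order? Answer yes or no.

Answer: no

Derivation:
After 1 (swap(2, 4)): [D, F, E, C, B, A]
After 2 (reverse(2, 3)): [D, F, C, E, B, A]
After 3 (reverse(0, 5)): [A, B, E, C, F, D]
After 4 (swap(2, 4)): [A, B, F, C, E, D]
After 5 (swap(2, 4)): [A, B, E, C, F, D]
After 6 (swap(3, 0)): [C, B, E, A, F, D]
After 7 (reverse(1, 2)): [C, E, B, A, F, D]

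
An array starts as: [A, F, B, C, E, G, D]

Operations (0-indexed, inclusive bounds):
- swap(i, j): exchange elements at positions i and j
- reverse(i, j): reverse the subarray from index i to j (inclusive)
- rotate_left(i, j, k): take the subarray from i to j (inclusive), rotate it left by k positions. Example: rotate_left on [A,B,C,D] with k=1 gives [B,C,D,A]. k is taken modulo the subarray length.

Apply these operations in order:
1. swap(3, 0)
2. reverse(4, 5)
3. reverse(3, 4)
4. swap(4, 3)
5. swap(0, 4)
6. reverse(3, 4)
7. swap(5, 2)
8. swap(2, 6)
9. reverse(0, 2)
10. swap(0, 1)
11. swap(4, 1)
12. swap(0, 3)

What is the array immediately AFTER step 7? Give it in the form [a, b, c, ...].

After 1 (swap(3, 0)): [C, F, B, A, E, G, D]
After 2 (reverse(4, 5)): [C, F, B, A, G, E, D]
After 3 (reverse(3, 4)): [C, F, B, G, A, E, D]
After 4 (swap(4, 3)): [C, F, B, A, G, E, D]
After 5 (swap(0, 4)): [G, F, B, A, C, E, D]
After 6 (reverse(3, 4)): [G, F, B, C, A, E, D]
After 7 (swap(5, 2)): [G, F, E, C, A, B, D]

Answer: [G, F, E, C, A, B, D]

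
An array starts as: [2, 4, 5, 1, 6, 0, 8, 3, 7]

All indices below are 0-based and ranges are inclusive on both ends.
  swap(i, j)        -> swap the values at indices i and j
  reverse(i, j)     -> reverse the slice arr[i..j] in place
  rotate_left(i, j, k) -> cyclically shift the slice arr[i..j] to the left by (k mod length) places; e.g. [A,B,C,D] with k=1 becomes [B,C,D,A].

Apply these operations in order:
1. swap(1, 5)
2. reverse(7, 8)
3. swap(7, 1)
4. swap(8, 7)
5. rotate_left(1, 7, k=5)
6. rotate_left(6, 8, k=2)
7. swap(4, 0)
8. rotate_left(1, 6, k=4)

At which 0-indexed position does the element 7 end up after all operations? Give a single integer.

After 1 (swap(1, 5)): [2, 0, 5, 1, 6, 4, 8, 3, 7]
After 2 (reverse(7, 8)): [2, 0, 5, 1, 6, 4, 8, 7, 3]
After 3 (swap(7, 1)): [2, 7, 5, 1, 6, 4, 8, 0, 3]
After 4 (swap(8, 7)): [2, 7, 5, 1, 6, 4, 8, 3, 0]
After 5 (rotate_left(1, 7, k=5)): [2, 8, 3, 7, 5, 1, 6, 4, 0]
After 6 (rotate_left(6, 8, k=2)): [2, 8, 3, 7, 5, 1, 0, 6, 4]
After 7 (swap(4, 0)): [5, 8, 3, 7, 2, 1, 0, 6, 4]
After 8 (rotate_left(1, 6, k=4)): [5, 1, 0, 8, 3, 7, 2, 6, 4]

Answer: 5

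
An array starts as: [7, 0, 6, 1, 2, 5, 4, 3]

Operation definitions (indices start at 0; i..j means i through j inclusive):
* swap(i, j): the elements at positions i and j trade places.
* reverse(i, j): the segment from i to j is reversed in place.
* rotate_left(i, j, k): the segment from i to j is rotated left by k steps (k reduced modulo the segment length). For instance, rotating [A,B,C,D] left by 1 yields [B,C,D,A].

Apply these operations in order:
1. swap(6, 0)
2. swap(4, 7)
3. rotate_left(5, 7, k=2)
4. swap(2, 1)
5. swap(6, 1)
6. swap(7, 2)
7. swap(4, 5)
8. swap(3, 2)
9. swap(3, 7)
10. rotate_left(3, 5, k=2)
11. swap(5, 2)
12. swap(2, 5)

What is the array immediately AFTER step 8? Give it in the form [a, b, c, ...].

After 1 (swap(6, 0)): [4, 0, 6, 1, 2, 5, 7, 3]
After 2 (swap(4, 7)): [4, 0, 6, 1, 3, 5, 7, 2]
After 3 (rotate_left(5, 7, k=2)): [4, 0, 6, 1, 3, 2, 5, 7]
After 4 (swap(2, 1)): [4, 6, 0, 1, 3, 2, 5, 7]
After 5 (swap(6, 1)): [4, 5, 0, 1, 3, 2, 6, 7]
After 6 (swap(7, 2)): [4, 5, 7, 1, 3, 2, 6, 0]
After 7 (swap(4, 5)): [4, 5, 7, 1, 2, 3, 6, 0]
After 8 (swap(3, 2)): [4, 5, 1, 7, 2, 3, 6, 0]

Answer: [4, 5, 1, 7, 2, 3, 6, 0]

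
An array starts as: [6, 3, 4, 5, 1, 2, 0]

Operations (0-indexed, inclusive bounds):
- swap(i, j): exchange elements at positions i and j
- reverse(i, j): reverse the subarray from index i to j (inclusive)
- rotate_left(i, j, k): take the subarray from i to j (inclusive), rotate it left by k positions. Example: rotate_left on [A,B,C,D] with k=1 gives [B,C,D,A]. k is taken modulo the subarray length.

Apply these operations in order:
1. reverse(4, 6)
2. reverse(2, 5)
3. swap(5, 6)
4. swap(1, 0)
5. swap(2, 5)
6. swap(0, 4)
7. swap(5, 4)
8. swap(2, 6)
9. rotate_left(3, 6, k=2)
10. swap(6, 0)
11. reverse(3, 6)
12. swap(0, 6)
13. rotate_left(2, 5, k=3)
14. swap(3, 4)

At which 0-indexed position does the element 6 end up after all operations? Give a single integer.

Answer: 1

Derivation:
After 1 (reverse(4, 6)): [6, 3, 4, 5, 0, 2, 1]
After 2 (reverse(2, 5)): [6, 3, 2, 0, 5, 4, 1]
After 3 (swap(5, 6)): [6, 3, 2, 0, 5, 1, 4]
After 4 (swap(1, 0)): [3, 6, 2, 0, 5, 1, 4]
After 5 (swap(2, 5)): [3, 6, 1, 0, 5, 2, 4]
After 6 (swap(0, 4)): [5, 6, 1, 0, 3, 2, 4]
After 7 (swap(5, 4)): [5, 6, 1, 0, 2, 3, 4]
After 8 (swap(2, 6)): [5, 6, 4, 0, 2, 3, 1]
After 9 (rotate_left(3, 6, k=2)): [5, 6, 4, 3, 1, 0, 2]
After 10 (swap(6, 0)): [2, 6, 4, 3, 1, 0, 5]
After 11 (reverse(3, 6)): [2, 6, 4, 5, 0, 1, 3]
After 12 (swap(0, 6)): [3, 6, 4, 5, 0, 1, 2]
After 13 (rotate_left(2, 5, k=3)): [3, 6, 1, 4, 5, 0, 2]
After 14 (swap(3, 4)): [3, 6, 1, 5, 4, 0, 2]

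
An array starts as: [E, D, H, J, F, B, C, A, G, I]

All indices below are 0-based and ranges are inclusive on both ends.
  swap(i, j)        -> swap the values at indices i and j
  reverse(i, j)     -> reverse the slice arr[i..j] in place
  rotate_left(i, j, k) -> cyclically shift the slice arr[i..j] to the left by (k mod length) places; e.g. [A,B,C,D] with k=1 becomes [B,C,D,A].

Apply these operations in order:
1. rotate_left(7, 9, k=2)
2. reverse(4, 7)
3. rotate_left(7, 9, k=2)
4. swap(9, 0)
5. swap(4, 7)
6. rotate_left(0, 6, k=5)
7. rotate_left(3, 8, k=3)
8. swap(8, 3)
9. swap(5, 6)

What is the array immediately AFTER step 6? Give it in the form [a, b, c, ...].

After 1 (rotate_left(7, 9, k=2)): [E, D, H, J, F, B, C, I, A, G]
After 2 (reverse(4, 7)): [E, D, H, J, I, C, B, F, A, G]
After 3 (rotate_left(7, 9, k=2)): [E, D, H, J, I, C, B, G, F, A]
After 4 (swap(9, 0)): [A, D, H, J, I, C, B, G, F, E]
After 5 (swap(4, 7)): [A, D, H, J, G, C, B, I, F, E]
After 6 (rotate_left(0, 6, k=5)): [C, B, A, D, H, J, G, I, F, E]

Answer: [C, B, A, D, H, J, G, I, F, E]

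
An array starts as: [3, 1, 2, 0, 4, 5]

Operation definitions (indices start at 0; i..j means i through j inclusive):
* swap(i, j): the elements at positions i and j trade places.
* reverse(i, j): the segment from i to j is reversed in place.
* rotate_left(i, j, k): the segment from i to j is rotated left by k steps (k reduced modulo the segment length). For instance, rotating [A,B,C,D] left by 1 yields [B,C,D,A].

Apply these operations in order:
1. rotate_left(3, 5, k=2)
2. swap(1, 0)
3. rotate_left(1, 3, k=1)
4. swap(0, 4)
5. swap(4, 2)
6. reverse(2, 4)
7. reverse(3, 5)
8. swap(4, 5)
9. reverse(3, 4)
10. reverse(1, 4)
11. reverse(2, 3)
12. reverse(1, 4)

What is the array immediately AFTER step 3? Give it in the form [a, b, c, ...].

Answer: [1, 2, 5, 3, 0, 4]

Derivation:
After 1 (rotate_left(3, 5, k=2)): [3, 1, 2, 5, 0, 4]
After 2 (swap(1, 0)): [1, 3, 2, 5, 0, 4]
After 3 (rotate_left(1, 3, k=1)): [1, 2, 5, 3, 0, 4]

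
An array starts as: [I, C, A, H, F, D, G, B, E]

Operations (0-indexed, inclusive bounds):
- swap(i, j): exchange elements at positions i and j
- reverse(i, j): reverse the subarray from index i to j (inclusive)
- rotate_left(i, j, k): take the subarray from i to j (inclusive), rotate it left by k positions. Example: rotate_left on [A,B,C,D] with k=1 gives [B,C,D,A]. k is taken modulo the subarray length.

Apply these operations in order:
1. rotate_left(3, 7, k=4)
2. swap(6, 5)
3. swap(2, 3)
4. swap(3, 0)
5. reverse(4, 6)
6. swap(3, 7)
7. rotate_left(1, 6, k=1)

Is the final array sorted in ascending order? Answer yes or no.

Answer: no

Derivation:
After 1 (rotate_left(3, 7, k=4)): [I, C, A, B, H, F, D, G, E]
After 2 (swap(6, 5)): [I, C, A, B, H, D, F, G, E]
After 3 (swap(2, 3)): [I, C, B, A, H, D, F, G, E]
After 4 (swap(3, 0)): [A, C, B, I, H, D, F, G, E]
After 5 (reverse(4, 6)): [A, C, B, I, F, D, H, G, E]
After 6 (swap(3, 7)): [A, C, B, G, F, D, H, I, E]
After 7 (rotate_left(1, 6, k=1)): [A, B, G, F, D, H, C, I, E]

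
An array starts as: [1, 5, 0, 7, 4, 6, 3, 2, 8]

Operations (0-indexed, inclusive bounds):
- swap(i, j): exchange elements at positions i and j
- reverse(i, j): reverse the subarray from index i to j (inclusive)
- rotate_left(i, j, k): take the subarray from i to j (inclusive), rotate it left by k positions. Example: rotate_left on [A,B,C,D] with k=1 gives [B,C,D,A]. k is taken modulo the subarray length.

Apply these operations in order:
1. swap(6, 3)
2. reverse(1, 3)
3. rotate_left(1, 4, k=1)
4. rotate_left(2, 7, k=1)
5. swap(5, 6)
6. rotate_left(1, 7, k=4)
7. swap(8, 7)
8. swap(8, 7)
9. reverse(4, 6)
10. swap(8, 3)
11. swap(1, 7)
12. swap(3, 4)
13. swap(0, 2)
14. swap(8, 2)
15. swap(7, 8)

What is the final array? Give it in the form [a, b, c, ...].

Answer: [7, 6, 5, 3, 8, 4, 0, 1, 2]

Derivation:
After 1 (swap(6, 3)): [1, 5, 0, 3, 4, 6, 7, 2, 8]
After 2 (reverse(1, 3)): [1, 3, 0, 5, 4, 6, 7, 2, 8]
After 3 (rotate_left(1, 4, k=1)): [1, 0, 5, 4, 3, 6, 7, 2, 8]
After 4 (rotate_left(2, 7, k=1)): [1, 0, 4, 3, 6, 7, 2, 5, 8]
After 5 (swap(5, 6)): [1, 0, 4, 3, 6, 2, 7, 5, 8]
After 6 (rotate_left(1, 7, k=4)): [1, 2, 7, 5, 0, 4, 3, 6, 8]
After 7 (swap(8, 7)): [1, 2, 7, 5, 0, 4, 3, 8, 6]
After 8 (swap(8, 7)): [1, 2, 7, 5, 0, 4, 3, 6, 8]
After 9 (reverse(4, 6)): [1, 2, 7, 5, 3, 4, 0, 6, 8]
After 10 (swap(8, 3)): [1, 2, 7, 8, 3, 4, 0, 6, 5]
After 11 (swap(1, 7)): [1, 6, 7, 8, 3, 4, 0, 2, 5]
After 12 (swap(3, 4)): [1, 6, 7, 3, 8, 4, 0, 2, 5]
After 13 (swap(0, 2)): [7, 6, 1, 3, 8, 4, 0, 2, 5]
After 14 (swap(8, 2)): [7, 6, 5, 3, 8, 4, 0, 2, 1]
After 15 (swap(7, 8)): [7, 6, 5, 3, 8, 4, 0, 1, 2]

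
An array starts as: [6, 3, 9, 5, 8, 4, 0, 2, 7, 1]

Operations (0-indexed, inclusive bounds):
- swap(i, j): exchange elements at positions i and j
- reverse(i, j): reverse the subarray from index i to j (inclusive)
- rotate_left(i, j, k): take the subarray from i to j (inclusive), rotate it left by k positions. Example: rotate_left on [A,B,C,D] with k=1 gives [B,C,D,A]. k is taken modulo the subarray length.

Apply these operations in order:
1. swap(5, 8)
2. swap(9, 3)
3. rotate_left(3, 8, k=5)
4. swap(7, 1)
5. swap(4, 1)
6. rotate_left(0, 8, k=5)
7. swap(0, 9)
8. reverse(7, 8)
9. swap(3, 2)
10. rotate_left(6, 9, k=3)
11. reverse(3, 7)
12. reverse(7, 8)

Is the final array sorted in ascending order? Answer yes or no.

Answer: no

Derivation:
After 1 (swap(5, 8)): [6, 3, 9, 5, 8, 7, 0, 2, 4, 1]
After 2 (swap(9, 3)): [6, 3, 9, 1, 8, 7, 0, 2, 4, 5]
After 3 (rotate_left(3, 8, k=5)): [6, 3, 9, 4, 1, 8, 7, 0, 2, 5]
After 4 (swap(7, 1)): [6, 0, 9, 4, 1, 8, 7, 3, 2, 5]
After 5 (swap(4, 1)): [6, 1, 9, 4, 0, 8, 7, 3, 2, 5]
After 6 (rotate_left(0, 8, k=5)): [8, 7, 3, 2, 6, 1, 9, 4, 0, 5]
After 7 (swap(0, 9)): [5, 7, 3, 2, 6, 1, 9, 4, 0, 8]
After 8 (reverse(7, 8)): [5, 7, 3, 2, 6, 1, 9, 0, 4, 8]
After 9 (swap(3, 2)): [5, 7, 2, 3, 6, 1, 9, 0, 4, 8]
After 10 (rotate_left(6, 9, k=3)): [5, 7, 2, 3, 6, 1, 8, 9, 0, 4]
After 11 (reverse(3, 7)): [5, 7, 2, 9, 8, 1, 6, 3, 0, 4]
After 12 (reverse(7, 8)): [5, 7, 2, 9, 8, 1, 6, 0, 3, 4]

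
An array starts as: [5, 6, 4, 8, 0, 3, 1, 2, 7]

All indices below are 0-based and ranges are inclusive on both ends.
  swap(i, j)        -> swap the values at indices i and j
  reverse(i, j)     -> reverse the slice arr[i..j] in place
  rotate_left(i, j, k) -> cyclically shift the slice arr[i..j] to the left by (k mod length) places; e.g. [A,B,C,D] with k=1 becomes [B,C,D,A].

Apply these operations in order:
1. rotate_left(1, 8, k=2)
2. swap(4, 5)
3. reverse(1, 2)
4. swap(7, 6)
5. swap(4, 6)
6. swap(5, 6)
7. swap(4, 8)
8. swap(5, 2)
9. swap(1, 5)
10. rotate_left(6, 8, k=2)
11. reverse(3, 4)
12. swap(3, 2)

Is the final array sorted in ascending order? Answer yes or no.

After 1 (rotate_left(1, 8, k=2)): [5, 8, 0, 3, 1, 2, 7, 6, 4]
After 2 (swap(4, 5)): [5, 8, 0, 3, 2, 1, 7, 6, 4]
After 3 (reverse(1, 2)): [5, 0, 8, 3, 2, 1, 7, 6, 4]
After 4 (swap(7, 6)): [5, 0, 8, 3, 2, 1, 6, 7, 4]
After 5 (swap(4, 6)): [5, 0, 8, 3, 6, 1, 2, 7, 4]
After 6 (swap(5, 6)): [5, 0, 8, 3, 6, 2, 1, 7, 4]
After 7 (swap(4, 8)): [5, 0, 8, 3, 4, 2, 1, 7, 6]
After 8 (swap(5, 2)): [5, 0, 2, 3, 4, 8, 1, 7, 6]
After 9 (swap(1, 5)): [5, 8, 2, 3, 4, 0, 1, 7, 6]
After 10 (rotate_left(6, 8, k=2)): [5, 8, 2, 3, 4, 0, 6, 1, 7]
After 11 (reverse(3, 4)): [5, 8, 2, 4, 3, 0, 6, 1, 7]
After 12 (swap(3, 2)): [5, 8, 4, 2, 3, 0, 6, 1, 7]

Answer: no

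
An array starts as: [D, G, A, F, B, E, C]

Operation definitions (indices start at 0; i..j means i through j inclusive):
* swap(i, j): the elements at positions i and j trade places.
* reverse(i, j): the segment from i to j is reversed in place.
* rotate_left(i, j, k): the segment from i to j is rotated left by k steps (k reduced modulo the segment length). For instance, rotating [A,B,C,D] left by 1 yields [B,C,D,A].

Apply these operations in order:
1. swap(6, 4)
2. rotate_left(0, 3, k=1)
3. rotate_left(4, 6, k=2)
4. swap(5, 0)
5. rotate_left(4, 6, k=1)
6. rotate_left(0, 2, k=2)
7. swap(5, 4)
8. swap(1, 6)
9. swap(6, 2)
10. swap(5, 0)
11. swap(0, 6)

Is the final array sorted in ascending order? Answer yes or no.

Answer: yes

Derivation:
After 1 (swap(6, 4)): [D, G, A, F, C, E, B]
After 2 (rotate_left(0, 3, k=1)): [G, A, F, D, C, E, B]
After 3 (rotate_left(4, 6, k=2)): [G, A, F, D, B, C, E]
After 4 (swap(5, 0)): [C, A, F, D, B, G, E]
After 5 (rotate_left(4, 6, k=1)): [C, A, F, D, G, E, B]
After 6 (rotate_left(0, 2, k=2)): [F, C, A, D, G, E, B]
After 7 (swap(5, 4)): [F, C, A, D, E, G, B]
After 8 (swap(1, 6)): [F, B, A, D, E, G, C]
After 9 (swap(6, 2)): [F, B, C, D, E, G, A]
After 10 (swap(5, 0)): [G, B, C, D, E, F, A]
After 11 (swap(0, 6)): [A, B, C, D, E, F, G]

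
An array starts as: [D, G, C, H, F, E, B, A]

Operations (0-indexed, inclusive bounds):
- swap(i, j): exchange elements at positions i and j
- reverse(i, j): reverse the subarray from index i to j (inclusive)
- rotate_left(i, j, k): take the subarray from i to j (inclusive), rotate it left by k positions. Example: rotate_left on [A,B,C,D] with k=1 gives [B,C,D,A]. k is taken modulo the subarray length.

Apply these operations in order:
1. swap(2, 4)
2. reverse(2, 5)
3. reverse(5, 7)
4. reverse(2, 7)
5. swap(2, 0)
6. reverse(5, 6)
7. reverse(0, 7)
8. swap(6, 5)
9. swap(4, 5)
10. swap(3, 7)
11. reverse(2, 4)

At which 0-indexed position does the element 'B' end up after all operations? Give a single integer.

After 1 (swap(2, 4)): [D, G, F, H, C, E, B, A]
After 2 (reverse(2, 5)): [D, G, E, C, H, F, B, A]
After 3 (reverse(5, 7)): [D, G, E, C, H, A, B, F]
After 4 (reverse(2, 7)): [D, G, F, B, A, H, C, E]
After 5 (swap(2, 0)): [F, G, D, B, A, H, C, E]
After 6 (reverse(5, 6)): [F, G, D, B, A, C, H, E]
After 7 (reverse(0, 7)): [E, H, C, A, B, D, G, F]
After 8 (swap(6, 5)): [E, H, C, A, B, G, D, F]
After 9 (swap(4, 5)): [E, H, C, A, G, B, D, F]
After 10 (swap(3, 7)): [E, H, C, F, G, B, D, A]
After 11 (reverse(2, 4)): [E, H, G, F, C, B, D, A]

Answer: 5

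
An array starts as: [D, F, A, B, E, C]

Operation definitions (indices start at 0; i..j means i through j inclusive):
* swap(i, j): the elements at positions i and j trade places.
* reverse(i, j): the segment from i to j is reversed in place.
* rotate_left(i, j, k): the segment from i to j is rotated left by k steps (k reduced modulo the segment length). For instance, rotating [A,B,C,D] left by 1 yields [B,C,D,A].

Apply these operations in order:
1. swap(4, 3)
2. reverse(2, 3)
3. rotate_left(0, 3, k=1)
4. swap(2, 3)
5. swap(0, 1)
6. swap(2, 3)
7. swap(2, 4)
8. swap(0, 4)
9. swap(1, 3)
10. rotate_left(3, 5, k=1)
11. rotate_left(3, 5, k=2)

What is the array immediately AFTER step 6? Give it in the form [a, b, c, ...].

After 1 (swap(4, 3)): [D, F, A, E, B, C]
After 2 (reverse(2, 3)): [D, F, E, A, B, C]
After 3 (rotate_left(0, 3, k=1)): [F, E, A, D, B, C]
After 4 (swap(2, 3)): [F, E, D, A, B, C]
After 5 (swap(0, 1)): [E, F, D, A, B, C]
After 6 (swap(2, 3)): [E, F, A, D, B, C]

Answer: [E, F, A, D, B, C]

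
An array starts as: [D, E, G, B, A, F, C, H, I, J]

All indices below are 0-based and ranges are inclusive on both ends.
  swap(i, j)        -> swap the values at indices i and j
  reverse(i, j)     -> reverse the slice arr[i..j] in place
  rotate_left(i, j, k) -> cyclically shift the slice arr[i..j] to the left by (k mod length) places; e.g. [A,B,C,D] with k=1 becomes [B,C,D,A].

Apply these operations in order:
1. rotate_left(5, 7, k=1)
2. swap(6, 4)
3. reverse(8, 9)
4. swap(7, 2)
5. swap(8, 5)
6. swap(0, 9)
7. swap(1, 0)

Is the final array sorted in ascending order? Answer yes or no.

After 1 (rotate_left(5, 7, k=1)): [D, E, G, B, A, C, H, F, I, J]
After 2 (swap(6, 4)): [D, E, G, B, H, C, A, F, I, J]
After 3 (reverse(8, 9)): [D, E, G, B, H, C, A, F, J, I]
After 4 (swap(7, 2)): [D, E, F, B, H, C, A, G, J, I]
After 5 (swap(8, 5)): [D, E, F, B, H, J, A, G, C, I]
After 6 (swap(0, 9)): [I, E, F, B, H, J, A, G, C, D]
After 7 (swap(1, 0)): [E, I, F, B, H, J, A, G, C, D]

Answer: no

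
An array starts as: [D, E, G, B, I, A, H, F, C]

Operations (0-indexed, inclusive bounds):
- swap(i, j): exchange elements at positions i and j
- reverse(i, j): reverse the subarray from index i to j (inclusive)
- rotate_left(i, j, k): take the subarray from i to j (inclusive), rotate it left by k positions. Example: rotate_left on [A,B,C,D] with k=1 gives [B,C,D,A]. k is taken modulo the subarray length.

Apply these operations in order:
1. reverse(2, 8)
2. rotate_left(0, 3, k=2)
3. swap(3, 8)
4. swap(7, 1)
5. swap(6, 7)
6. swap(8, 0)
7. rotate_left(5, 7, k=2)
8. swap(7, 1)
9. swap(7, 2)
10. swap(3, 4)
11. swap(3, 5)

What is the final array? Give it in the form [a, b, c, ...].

After 1 (reverse(2, 8)): [D, E, C, F, H, A, I, B, G]
After 2 (rotate_left(0, 3, k=2)): [C, F, D, E, H, A, I, B, G]
After 3 (swap(3, 8)): [C, F, D, G, H, A, I, B, E]
After 4 (swap(7, 1)): [C, B, D, G, H, A, I, F, E]
After 5 (swap(6, 7)): [C, B, D, G, H, A, F, I, E]
After 6 (swap(8, 0)): [E, B, D, G, H, A, F, I, C]
After 7 (rotate_left(5, 7, k=2)): [E, B, D, G, H, I, A, F, C]
After 8 (swap(7, 1)): [E, F, D, G, H, I, A, B, C]
After 9 (swap(7, 2)): [E, F, B, G, H, I, A, D, C]
After 10 (swap(3, 4)): [E, F, B, H, G, I, A, D, C]
After 11 (swap(3, 5)): [E, F, B, I, G, H, A, D, C]

Answer: [E, F, B, I, G, H, A, D, C]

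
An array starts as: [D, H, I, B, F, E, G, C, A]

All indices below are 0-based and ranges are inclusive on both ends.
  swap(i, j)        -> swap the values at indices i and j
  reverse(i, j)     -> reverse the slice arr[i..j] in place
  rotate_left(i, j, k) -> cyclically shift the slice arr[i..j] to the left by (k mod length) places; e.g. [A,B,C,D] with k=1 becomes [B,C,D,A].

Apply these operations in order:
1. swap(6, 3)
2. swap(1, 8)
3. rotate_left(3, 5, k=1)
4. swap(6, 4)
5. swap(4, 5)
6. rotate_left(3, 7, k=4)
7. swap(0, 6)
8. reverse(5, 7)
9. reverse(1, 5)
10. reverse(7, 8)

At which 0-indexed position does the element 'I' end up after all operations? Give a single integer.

After 1 (swap(6, 3)): [D, H, I, G, F, E, B, C, A]
After 2 (swap(1, 8)): [D, A, I, G, F, E, B, C, H]
After 3 (rotate_left(3, 5, k=1)): [D, A, I, F, E, G, B, C, H]
After 4 (swap(6, 4)): [D, A, I, F, B, G, E, C, H]
After 5 (swap(4, 5)): [D, A, I, F, G, B, E, C, H]
After 6 (rotate_left(3, 7, k=4)): [D, A, I, C, F, G, B, E, H]
After 7 (swap(0, 6)): [B, A, I, C, F, G, D, E, H]
After 8 (reverse(5, 7)): [B, A, I, C, F, E, D, G, H]
After 9 (reverse(1, 5)): [B, E, F, C, I, A, D, G, H]
After 10 (reverse(7, 8)): [B, E, F, C, I, A, D, H, G]

Answer: 4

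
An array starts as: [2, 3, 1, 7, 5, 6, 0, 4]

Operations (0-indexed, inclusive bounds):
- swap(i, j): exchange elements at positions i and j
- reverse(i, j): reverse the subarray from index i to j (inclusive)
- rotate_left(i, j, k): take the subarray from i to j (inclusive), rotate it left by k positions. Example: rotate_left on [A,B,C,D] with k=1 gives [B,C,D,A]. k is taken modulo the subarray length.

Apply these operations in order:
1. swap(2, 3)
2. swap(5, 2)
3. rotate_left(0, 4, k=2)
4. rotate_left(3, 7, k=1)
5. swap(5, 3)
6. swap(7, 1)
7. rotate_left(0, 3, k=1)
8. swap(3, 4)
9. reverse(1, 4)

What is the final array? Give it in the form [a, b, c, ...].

After 1 (swap(2, 3)): [2, 3, 7, 1, 5, 6, 0, 4]
After 2 (swap(5, 2)): [2, 3, 6, 1, 5, 7, 0, 4]
After 3 (rotate_left(0, 4, k=2)): [6, 1, 5, 2, 3, 7, 0, 4]
After 4 (rotate_left(3, 7, k=1)): [6, 1, 5, 3, 7, 0, 4, 2]
After 5 (swap(5, 3)): [6, 1, 5, 0, 7, 3, 4, 2]
After 6 (swap(7, 1)): [6, 2, 5, 0, 7, 3, 4, 1]
After 7 (rotate_left(0, 3, k=1)): [2, 5, 0, 6, 7, 3, 4, 1]
After 8 (swap(3, 4)): [2, 5, 0, 7, 6, 3, 4, 1]
After 9 (reverse(1, 4)): [2, 6, 7, 0, 5, 3, 4, 1]

Answer: [2, 6, 7, 0, 5, 3, 4, 1]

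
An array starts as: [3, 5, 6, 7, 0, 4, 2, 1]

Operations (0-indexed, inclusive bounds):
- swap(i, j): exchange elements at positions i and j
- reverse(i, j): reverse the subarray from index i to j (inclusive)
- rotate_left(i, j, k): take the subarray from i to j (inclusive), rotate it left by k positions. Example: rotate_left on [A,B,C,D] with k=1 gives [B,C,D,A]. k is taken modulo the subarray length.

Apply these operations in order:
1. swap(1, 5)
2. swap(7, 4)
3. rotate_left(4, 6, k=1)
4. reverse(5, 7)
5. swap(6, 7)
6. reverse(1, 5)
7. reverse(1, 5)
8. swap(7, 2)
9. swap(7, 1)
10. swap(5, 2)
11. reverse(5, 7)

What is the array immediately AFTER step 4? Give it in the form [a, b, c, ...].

After 1 (swap(1, 5)): [3, 4, 6, 7, 0, 5, 2, 1]
After 2 (swap(7, 4)): [3, 4, 6, 7, 1, 5, 2, 0]
After 3 (rotate_left(4, 6, k=1)): [3, 4, 6, 7, 5, 2, 1, 0]
After 4 (reverse(5, 7)): [3, 4, 6, 7, 5, 0, 1, 2]

Answer: [3, 4, 6, 7, 5, 0, 1, 2]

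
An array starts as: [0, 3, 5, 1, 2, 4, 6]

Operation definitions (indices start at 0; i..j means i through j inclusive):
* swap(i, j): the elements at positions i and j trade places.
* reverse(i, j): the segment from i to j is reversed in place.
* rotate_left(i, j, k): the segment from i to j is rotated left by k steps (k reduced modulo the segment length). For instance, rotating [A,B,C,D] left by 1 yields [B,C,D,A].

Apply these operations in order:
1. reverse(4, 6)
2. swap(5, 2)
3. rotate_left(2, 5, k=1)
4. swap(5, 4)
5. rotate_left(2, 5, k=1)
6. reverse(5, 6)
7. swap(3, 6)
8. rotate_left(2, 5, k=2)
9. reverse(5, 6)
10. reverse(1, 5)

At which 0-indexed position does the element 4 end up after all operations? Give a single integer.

After 1 (reverse(4, 6)): [0, 3, 5, 1, 6, 4, 2]
After 2 (swap(5, 2)): [0, 3, 4, 1, 6, 5, 2]
After 3 (rotate_left(2, 5, k=1)): [0, 3, 1, 6, 5, 4, 2]
After 4 (swap(5, 4)): [0, 3, 1, 6, 4, 5, 2]
After 5 (rotate_left(2, 5, k=1)): [0, 3, 6, 4, 5, 1, 2]
After 6 (reverse(5, 6)): [0, 3, 6, 4, 5, 2, 1]
After 7 (swap(3, 6)): [0, 3, 6, 1, 5, 2, 4]
After 8 (rotate_left(2, 5, k=2)): [0, 3, 5, 2, 6, 1, 4]
After 9 (reverse(5, 6)): [0, 3, 5, 2, 6, 4, 1]
After 10 (reverse(1, 5)): [0, 4, 6, 2, 5, 3, 1]

Answer: 1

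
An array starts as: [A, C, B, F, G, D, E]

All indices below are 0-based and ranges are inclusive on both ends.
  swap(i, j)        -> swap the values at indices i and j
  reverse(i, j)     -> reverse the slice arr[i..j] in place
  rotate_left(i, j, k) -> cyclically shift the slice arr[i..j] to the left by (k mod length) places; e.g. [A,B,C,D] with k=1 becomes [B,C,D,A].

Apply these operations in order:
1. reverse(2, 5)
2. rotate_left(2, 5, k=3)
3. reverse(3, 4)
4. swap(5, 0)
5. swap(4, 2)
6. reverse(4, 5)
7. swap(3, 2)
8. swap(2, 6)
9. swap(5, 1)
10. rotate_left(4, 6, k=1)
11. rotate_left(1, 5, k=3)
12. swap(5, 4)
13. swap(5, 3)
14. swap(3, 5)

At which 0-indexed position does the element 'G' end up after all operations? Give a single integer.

After 1 (reverse(2, 5)): [A, C, D, G, F, B, E]
After 2 (rotate_left(2, 5, k=3)): [A, C, B, D, G, F, E]
After 3 (reverse(3, 4)): [A, C, B, G, D, F, E]
After 4 (swap(5, 0)): [F, C, B, G, D, A, E]
After 5 (swap(4, 2)): [F, C, D, G, B, A, E]
After 6 (reverse(4, 5)): [F, C, D, G, A, B, E]
After 7 (swap(3, 2)): [F, C, G, D, A, B, E]
After 8 (swap(2, 6)): [F, C, E, D, A, B, G]
After 9 (swap(5, 1)): [F, B, E, D, A, C, G]
After 10 (rotate_left(4, 6, k=1)): [F, B, E, D, C, G, A]
After 11 (rotate_left(1, 5, k=3)): [F, C, G, B, E, D, A]
After 12 (swap(5, 4)): [F, C, G, B, D, E, A]
After 13 (swap(5, 3)): [F, C, G, E, D, B, A]
After 14 (swap(3, 5)): [F, C, G, B, D, E, A]

Answer: 2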